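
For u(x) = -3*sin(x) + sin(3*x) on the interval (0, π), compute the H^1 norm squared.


||u||_{H^1(0,π)}^2 = 14*π

u'(x) = -3*cos(x) + 3*cos(3*x).
Expand u² and (u')² and integrate term by term on (0, π), using: for integers n ≥ 1, ∫_0^π sin²(nx) dx = ∫_0^π cos²(nx) dx = π/2; for n ≠ n', ∫_0^π sin(nx)sin(n'x) dx = ∫_0^π cos(nx)cos(n'x) dx = 0; and by product-to-sum, ∫_0^π sin(nx)cos(n'x) dx = ½∫_0^π [sin((n+n')x) + sin((n−n')x)] dx, which is 0 when n+n' is even and 2n/(n²−n'²) when n+n' is odd (it need not vanish on (0, π)).
  u² squared terms: (-3)²·∫sin(x)² dx = 9·π/2 = 9*π/2;  (1)²·∫sin(3x)² dx = 1·π/2 = π/2.
  u² cross terms: 2·(-3)·(1)·∫sin(x)·sin(3x) dx = -6·(0) = 0.
  So ∫_0^π u² dx = 9*π/2 + π/2 + 0 = 5*π.
  (u')² squared terms: (-3)²·∫cos(x)² dx = 9·π/2 = 9*π/2;  (3)²·∫cos(3x)² dx = 9·π/2 = 9*π/2.
  (u')² cross terms: 2·(-3)·(3)·∫cos(x)·cos(3x) dx = -18·(0) = 0.
  So ∫_0^π (u')² dx = 9*π/2 + 9*π/2 + 0 = 9*π.
||u||_{H^1}^2 = (5*π) + (9*π) = 14*π.


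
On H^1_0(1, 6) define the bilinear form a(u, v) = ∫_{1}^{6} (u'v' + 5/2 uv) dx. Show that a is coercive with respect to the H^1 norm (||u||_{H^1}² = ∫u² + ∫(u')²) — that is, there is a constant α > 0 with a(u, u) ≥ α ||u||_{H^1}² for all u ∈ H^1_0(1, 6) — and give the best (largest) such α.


α = 1

Coercivity of a(·,·) on H^1_0(1, 6) means a(u, u) ≥ α ||u||_{H^1}² for every u ∈ H^1_0.
The interval has length L = 5, and Poincaré/coercivity depend only on L. Here a(u, u) = ∫(u')² + (5/2)·∫u².
Here c = 5/2 ≥ 1, so a(u,u) = ∫(u')² + c∫u² ≥ ∫(u')² + ∫u² = ||u||_{H^1}², i.e. α = 1 works. No larger α is possible: a(u,u) ≥ α||u||_{H^1}² means (1−α)∫(u')² ≥ (α−c)∫u², and for the modes u_n = sin(nπ(x−x₀)/L) (x₀ the left endpoint) one has ∫u_n²/∫(u_n')² = (L/(nπ))² → 0, so a(u_n,u_n)/||u_n||_{H^1}² → 1. Hence the optimal constant is α = 1.
Therefore α = 1.


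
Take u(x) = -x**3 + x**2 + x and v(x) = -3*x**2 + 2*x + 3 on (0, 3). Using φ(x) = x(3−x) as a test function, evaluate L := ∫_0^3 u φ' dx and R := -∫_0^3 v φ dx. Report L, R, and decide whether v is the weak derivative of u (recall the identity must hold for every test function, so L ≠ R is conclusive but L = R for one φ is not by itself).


LHS = 369/20, RHS = 189/20. No, v is not the weak derivative of u.

u(x) = -x**3 + x**2 + x, classical derivative u'(x) = -3*x**2 + 2*x + 1.
φ(x) = x(3−x), so φ'(x) = 3 - 2*x.
Note φ(0) = φ(3) = 0, so the boundary term u·φ vanishes.
LHS = ∫_0^3 u(x) φ'(x) dx = ∫_0^3 (2*x^4 - 5*x^3 + x^2 + 3*x) dx. Term by term:
  ∫_0^3 2*x^4 dx = 486/5;  ∫_0^3 -5*x^3 dx = -405/4;  ∫_0^3 x^2 dx = 9;
  ∫_0^3 3*x dx = 27/2.
Sum: 486/5 − 405/4 + 9 + 27/2 = 369/20.
So LHS = 369/20.
∫_0^3 v(x) φ(x) dx = ∫_0^3 (3*x^4 - 11*x^3 + 3*x^2 + 9*x) dx. Term by term:
  ∫_0^3 3*x^4 dx = 729/5;  ∫_0^3 -11*x^3 dx = -891/4;  ∫_0^3 3*x^2 dx = 27;
  ∫_0^3 9*x dx = 81/2.
Sum: 729/5 − 891/4 + 27 + 81/2 = -189/20.
So RHS = -∫_0^3 v(x) φ(x) dx = 189/20.
LHS − RHS = 9 ≠ 0, so the identity fails.
(For a valid weak derivative the identity must hold for EVERY test function, in particular this one. The failure shows v is NOT the weak derivative of u.)
Correct weak derivative would be u'(x) = -3*x**2 + 2*x + 1.


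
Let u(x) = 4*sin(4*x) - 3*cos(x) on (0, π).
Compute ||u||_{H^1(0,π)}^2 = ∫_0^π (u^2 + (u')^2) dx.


||u||_{H^1(0,π)}^2 = -128/5 + 145*π

u'(x) = 3*sin(x) + 16*cos(4*x).
Expand u² and (u')² and integrate term by term on (0, π), using: for integers n ≥ 1, ∫_0^π sin²(nx) dx = ∫_0^π cos²(nx) dx = π/2; for n ≠ n', ∫_0^π sin(nx)sin(n'x) dx = ∫_0^π cos(nx)cos(n'x) dx = 0; and by product-to-sum, ∫_0^π sin(nx)cos(n'x) dx = ½∫_0^π [sin((n+n')x) + sin((n−n')x)] dx, which is 0 when n+n' is even and 2n/(n²−n'²) when n+n' is odd (it need not vanish on (0, π)).
  u² squared terms: (-3)²·∫cos(x)² dx = 9·π/2 = 9*π/2;  (4)²·∫sin(4x)² dx = 16·π/2 = 8*π.
  u² cross terms: 2·(-3)·(4)·∫cos(x)·sin(4x) dx = -24·(8/15) = -64/5.
  So ∫_0^π u² dx = 9*π/2 + 8*π − 64/5 = -64/5 + 25*π/2.
  (u')² squared terms: (3)²·∫sin(x)² dx = 9·π/2 = 9*π/2;  (16)²·∫cos(4x)² dx = 256·π/2 = 128*π.
  (u')² cross terms: 2·(3)·(16)·∫sin(x)·cos(4x) dx = 96·(-2/15) = -64/5.
  So ∫_0^π (u')² dx = 9*π/2 + 128*π − 64/5 = -64/5 + 265*π/2.
||u||_{H^1}^2 = (-64/5 + 25*π/2) + (-64/5 + 265*π/2) = -128/5 + 145*π.


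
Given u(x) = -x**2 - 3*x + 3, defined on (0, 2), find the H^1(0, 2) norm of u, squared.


||u||_{H^1}^2 = 1096/15

The H^1 norm (squared) on an interval (0, L) is
  ||u||_{H^1}^2 = ∫_0^L u(x)^2 dx + ∫_0^L u'(x)^2 dx.
Compute u'(x) = -2*x - 3.
Then u(x)^2 = x**4 + 6*x**3 + 3*x**2 - 18*x + 9 and u'(x)^2 = 4*x**2 + 12*x + 9.
Integrate each monomial from 0 to 2 using ∫_0^2 c·x^n dx = c·2^(n+1)/(n+1):
  ∫_0^2 u(x)^2 dx = ∫_0^2 (x^4 + 6*x^3 + 3*x^2 - 18*x + 9) dx. Term by term:
    ∫_0^2 x^4 dx = 32/5;  ∫_0^2 6*x^3 dx = 24;  ∫_0^2 3*x^2 dx = 8;
    ∫_0^2 -18*x dx = -36;  ∫_0^2 9 dx = 18.
  Sum: 32/5 + 24 + 8 − 36 + 18 = 102/5.
  ∫_0^2 u'(x)^2 dx = ∫_0^2 (4*x^2 + 12*x + 9) dx. Term by term:
    ∫_0^2 4*x^2 dx = 32/3;  ∫_0^2 12*x dx = 24;  ∫_0^2 9 dx = 18.
  Sum: 32/3 + 24 + 18 = 158/3.
Adding: ||u||_{H^1}^2 = 102/5 + 158/3 = 1096/15.


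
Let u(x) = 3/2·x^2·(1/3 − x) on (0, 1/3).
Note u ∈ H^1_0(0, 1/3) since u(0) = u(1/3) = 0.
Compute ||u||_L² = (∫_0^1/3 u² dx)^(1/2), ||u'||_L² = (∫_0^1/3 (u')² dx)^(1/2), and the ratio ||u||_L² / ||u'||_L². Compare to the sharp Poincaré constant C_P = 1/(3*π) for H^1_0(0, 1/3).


||u||_L² / ||u'||_L² = sqrt(14)/42 < C_P = 1/(3*π).

u(x) = 3/2·x^2·(1/3 − x), so u'(x) = x*(2 - 9*x)/2.
u(x) = 3/2·x^2·(1/3 − x) vanishes at x = 0 and x = 1/3, so u ∈ H^1_0(0, 1/3). Differentiate via the product rule and integrate the resulting polynomials term by term.
  ∫_0^1/3 u² dx = ∫_0^1/3 (9*x^6/4 - 3*x^5/2 + x^4/4) dx. Term by term:
    ∫_0^1/3 9*x^6/4 dx = 1/6804;  ∫_0^1/3 -3*x^5/2 dx = -1/2916;  ∫_0^1/3 x^4/4 dx = 1/4860.
  Sum: 1/6804 − 1/2916 + 1/4860 = 1/102060.
  ∫_0^1/3 (u')² dx = ∫_0^1/3 (81*x^4/4 - 9*x^3 + x^2) dx. Term by term:
    ∫_0^1/3 81*x^4/4 dx = 1/60;  ∫_0^1/3 -9*x^3 dx = -1/36;  ∫_0^1/3 x^2 dx = 1/81.
  Sum: 1/60 − 1/36 + 1/81 = 1/810.
∫_0^1/3 u² dx = 1/102060, so ||u||_L² = sqrt(35)/1890.
∫_0^1/3 (u')² dx = 1/810, so ||u'||_L² = sqrt(10)/90.
Ratio ||u||_L² / ||u'||_L² = sqrt(14)/42.
Sharp Poincaré constant on H^1_0(0, 1/3) is C_P = L/π = 1/(3*π), achieved by sin(3*π·x).
A polynomial bump cannot attain the sharp Poincaré constant (only the first sine eigenfunction does), so the ratio is strictly less than C_P, consistent with ||u||_L² ≤ C_P ||u'||_L².


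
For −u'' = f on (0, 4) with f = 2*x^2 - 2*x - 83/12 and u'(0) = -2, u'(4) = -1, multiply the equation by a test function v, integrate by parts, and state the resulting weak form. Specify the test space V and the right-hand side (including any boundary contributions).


V = H^1(0, 4) (v unrestricted at boundary; u is determined up to an additive constant); weak form: ∫_0^4 u'v' dx = ∫_0^4 (2*x^2 - 2*x - 83/12) v dx − v(4) + 2·v(0) for all v ∈ V.

Multiply both sides by a test function v and integrate from 0 to 4:
  ∫_0^4 −u''(x) v(x) dx = ∫_0^4 f(x) v(x) dx.
Integrate the LHS by parts once:
  ∫_0^4 −u'' v dx = −[u'(x) v(x)]_0^4 + ∫_0^4 u'(x) v'(x) dx.
Thus ∫_0^4 u'(x) v'(x) dx = ∫_0^4 f(x) v(x) dx + [u'(x) v(x)]_0^4.
Choose V so that boundary terms are either known or forced to vanish.
u has inhomogeneous Neumann u'(0) = -2, u'(4) = -1. [u' v]_0^4 = (-1)·v(4) − (-2)·v(0) = − v(4) + 2·v(0). Take V = H^1(0, 4); boundary term becomes part of RHS.
Weak formulation: find u (satisfying any essential BC) such that ∫_0^4 u'(x) v'(x) dx = ∫_0^4 f v dx − v(4) + 2·v(0) for all v ∈ V (Neumann data are natural BCs: they enter the RHS as boundary terms).
Substituting f(x) = 2*x^2 - 2*x - 83/12, the right-hand side is ∫_0^4 (2*x^2 - 2*x - 83/12) v dx − v(4) + 2·v(0).
Compatibility check (pure Neumann): taking v ≡ 1 ∈ V gives 0 = ∫_0^4 f dx + (-1) − (-2), i.e. ∫_0^4 f dx must equal u'(0) − u'(4) = -1. Indeed ∫_0^4 (2*x^2 - 2*x - 83/12) dx = -1, so the data are compatible. The solution is then unique only up to an additive constant (fix it e.g. by requiring ∫_0^4 u dx = 0).


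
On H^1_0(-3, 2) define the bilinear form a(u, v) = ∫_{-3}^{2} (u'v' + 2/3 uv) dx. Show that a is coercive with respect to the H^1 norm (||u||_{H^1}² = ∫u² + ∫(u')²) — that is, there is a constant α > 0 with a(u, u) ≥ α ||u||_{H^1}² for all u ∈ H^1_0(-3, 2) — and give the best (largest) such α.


α = (π^2 + 50/3)/(π^2 + 25)

Coercivity of a(·,·) on H^1_0(-3, 2) means a(u, u) ≥ α ||u||_{H^1}² for every u ∈ H^1_0.
The interval has length L = 5, and Poincaré/coercivity depend only on L. Here a(u, u) = ∫(u')² + (2/3)·∫u².
Here 0 < c = 2/3 < 1. The condition a(u,u) ≥ α||u||_{H^1}² reads (1−α)∫(u')² ≥ (α−c)∫u². Any admissible α is ≤ 1 (rapidly oscillating u have ∫u²/∫(u')² → 0), and α = 1 would force 0 ≥ (1−c)∫u², impossible since c < 1; so 1−α > 0. By the sharp Poincaré inequality on H^1_0 of an interval of length L, ∫(u')² ≥ (π/L)²∫u² with equality for the first sine mode sin(π(x−x₀)/L) (x₀ the left endpoint), so the inequality holds for all u iff (1−α)(π/L)² ≥ α − c, i.e. α ≤ ((π/L)² + c)/((π/L)² + 1) = (1 + c(L/π)²)/(1 + (L/π)²). With (π/L)² = π^2/25 and c = 2/3, the largest admissible constant is α = ((π/L)² + c)/((π/L)² + 1).
Simplifying, α = (π^2 + 50/3)/(π^2 + 25).


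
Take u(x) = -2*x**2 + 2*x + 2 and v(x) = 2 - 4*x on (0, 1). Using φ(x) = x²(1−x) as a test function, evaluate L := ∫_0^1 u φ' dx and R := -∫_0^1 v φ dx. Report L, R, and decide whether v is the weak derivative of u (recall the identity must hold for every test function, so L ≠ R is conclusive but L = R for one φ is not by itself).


LHS = 1/30, RHS = 1/30. Yes, v = u' weakly.

u(x) = -2*x**2 + 2*x + 2, classical derivative u'(x) = 2 - 4*x.
φ(x) = x²(1−x), so φ'(x) = x*(2 - 3*x).
Note φ(0) = φ(1) = 0, so the boundary term u·φ vanishes.
LHS = ∫_0^1 u(x) φ'(x) dx = ∫_0^1 (6*x^4 - 10*x^3 - 2*x^2 + 4*x) dx. Term by term:
  ∫_0^1 6*x^4 dx = 6/5;  ∫_0^1 -10*x^3 dx = -5/2;  ∫_0^1 -2*x^2 dx = -2/3;
  ∫_0^1 4*x dx = 2.
Sum: 6/5 − 5/2 − 2/3 + 2 = 1/30.
So LHS = 1/30.
∫_0^1 v(x) φ(x) dx = ∫_0^1 (4*x^4 - 6*x^3 + 2*x^2) dx. Term by term:
  ∫_0^1 4*x^4 dx = 4/5;  ∫_0^1 -6*x^3 dx = -3/2;  ∫_0^1 2*x^2 dx = 2/3.
Sum: 4/5 − 3/2 + 2/3 = -1/30.
So RHS = -∫_0^1 v(x) φ(x) dx = 1/30.
LHS = RHS, so the identity holds for this test φ.
Moreover u is smooth here and v(x) = u'(x) = 2 - 4*x pointwise, so the identity holds for every test function. Hence v is the weak derivative of u.


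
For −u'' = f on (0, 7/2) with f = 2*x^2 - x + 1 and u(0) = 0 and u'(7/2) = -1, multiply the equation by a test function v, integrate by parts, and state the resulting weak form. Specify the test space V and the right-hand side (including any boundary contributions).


V = {v ∈ H^1(0, 7/2) : v(0) = 0} (test functions vanish at x = 0 where u is specified); weak form: ∫_0^7/2 u'v' dx = ∫_0^7/2 (2*x^2 - x + 1) v dx − v(7/2) for all v ∈ V.

Multiply both sides by a test function v and integrate from 0 to 7/2:
  ∫_0^7/2 −u''(x) v(x) dx = ∫_0^7/2 f(x) v(x) dx.
Integrate the LHS by parts once:
  ∫_0^7/2 −u'' v dx = −[u'(x) v(x)]_0^7/2 + ∫_0^7/2 u'(x) v'(x) dx.
Thus ∫_0^7/2 u'(x) v'(x) dx = ∫_0^7/2 f(x) v(x) dx + [u'(x) v(x)]_0^7/2.
Choose V so that boundary terms are either known or forced to vanish.
Mixed BC: u(0) = 0 (Dirichlet) and u'(7/2) = -1 (Neumann). Define V = {v ∈ H^1(0, 7/2) : v(0) = 0}. Then [u' v]_0^7/2 = u'(7/2)·v(7/2) − u'(0)·0 = − v(7/2).
Weak formulation: find u (satisfying any essential BC) such that ∫_0^7/2 u'(x) v'(x) dx = ∫_0^7/2 f v dx − v(7/2) for all v ∈ V (Dirichlet at 0 absorbed into V; Neumann datum at x = 7/2 contributes the boundary term).
Substituting f(x) = 2*x^2 - x + 1, the right-hand side is ∫_0^7/2 (2*x^2 - x + 1) v dx − v(7/2).


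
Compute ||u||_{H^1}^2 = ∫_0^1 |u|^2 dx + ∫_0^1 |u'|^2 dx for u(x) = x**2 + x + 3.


||u||_{H^1}^2 = 581/30

The H^1 norm (squared) on an interval (0, L) is
  ||u||_{H^1}^2 = ∫_0^L u(x)^2 dx + ∫_0^L u'(x)^2 dx.
Compute u'(x) = 2*x + 1.
Then u(x)^2 = x**4 + 2*x**3 + 7*x**2 + 6*x + 9 and u'(x)^2 = 4*x**2 + 4*x + 1.
Integrate each monomial from 0 to 1 using ∫_0^1 c·x^n dx = c·1^(n+1)/(n+1):
  ∫_0^1 u(x)^2 dx = ∫_0^1 (x^4 + 2*x^3 + 7*x^2 + 6*x + 9) dx. Term by term:
    ∫_0^1 x^4 dx = 1/5;  ∫_0^1 2*x^3 dx = 1/2;  ∫_0^1 7*x^2 dx = 7/3;
    ∫_0^1 6*x dx = 3;  ∫_0^1 9 dx = 9.
  Sum: 1/5 + 1/2 + 7/3 + 3 + 9 = 451/30.
  ∫_0^1 u'(x)^2 dx = ∫_0^1 (4*x^2 + 4*x + 1) dx. Term by term:
    ∫_0^1 4*x^2 dx = 4/3;  ∫_0^1 4*x dx = 2;  ∫_0^1 1 dx = 1.
  Sum: 4/3 + 2 + 1 = 13/3.
Adding: ||u||_{H^1}^2 = 451/30 + 13/3 = 581/30.


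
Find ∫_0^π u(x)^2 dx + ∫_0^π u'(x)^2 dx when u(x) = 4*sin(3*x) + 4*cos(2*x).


||u||_{H^1(0,π)}^2 = 192 + 120*π

u'(x) = -8*sin(2*x) + 12*cos(3*x).
Expand u² and (u')² and integrate term by term on (0, π), using: for integers n ≥ 1, ∫_0^π sin²(nx) dx = ∫_0^π cos²(nx) dx = π/2; for n ≠ n', ∫_0^π sin(nx)sin(n'x) dx = ∫_0^π cos(nx)cos(n'x) dx = 0; and by product-to-sum, ∫_0^π sin(nx)cos(n'x) dx = ½∫_0^π [sin((n+n')x) + sin((n−n')x)] dx, which is 0 when n+n' is even and 2n/(n²−n'²) when n+n' is odd (it need not vanish on (0, π)).
  u² squared terms: (4)²·∫cos(2x)² dx = 16·π/2 = 8*π;  (4)²·∫sin(3x)² dx = 16·π/2 = 8*π.
  u² cross terms: 2·(4)·(4)·∫cos(2x)·sin(3x) dx = 32·(6/5) = 192/5.
  So ∫_0^π u² dx = 8*π + 8*π + 192/5 = 192/5 + 16*π.
  (u')² squared terms: (-8)²·∫sin(2x)² dx = 64·π/2 = 32*π;  (12)²·∫cos(3x)² dx = 144·π/2 = 72*π.
  (u')² cross terms: 2·(-8)·(12)·∫sin(2x)·cos(3x) dx = -192·(-4/5) = 768/5.
  So ∫_0^π (u')² dx = 32*π + 72*π + 768/5 = 768/5 + 104*π.
||u||_{H^1}^2 = (192/5 + 16*π) + (768/5 + 104*π) = 192 + 120*π.


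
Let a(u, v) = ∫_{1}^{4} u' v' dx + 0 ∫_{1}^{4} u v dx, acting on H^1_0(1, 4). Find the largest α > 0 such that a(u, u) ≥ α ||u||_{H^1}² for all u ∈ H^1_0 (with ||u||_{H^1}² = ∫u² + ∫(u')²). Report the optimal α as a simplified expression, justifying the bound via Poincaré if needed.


α = π^2/(9 + π^2)

Coercivity of a(·,·) on H^1_0(1, 4) means a(u, u) ≥ α ||u||_{H^1}² for every u ∈ H^1_0.
The interval has length L = 3, and Poincaré/coercivity depend only on L. Here a(u, u) = ∫(u')² + (0)·∫u².
Here c = 0, so a(u,u) = ∫(u')² alone. The condition a(u,u) ≥ α||u||_{H^1}² reads (1−α)∫(u')² ≥ (α−c)∫u². Any admissible α is ≤ 1 (rapidly oscillating u have ∫u²/∫(u')² → 0), and α = 1 would force 0 ≥ (1−c)∫u², impossible since c < 1; so 1−α > 0. By the sharp Poincaré inequality on H^1_0 of an interval of length L, ∫(u')² ≥ (π/L)²∫u² with equality for the first sine mode sin(π(x−x₀)/L) (x₀ the left endpoint), so the inequality holds for all u iff (1−α)(π/L)² ≥ α − c, i.e. α ≤ ((π/L)² + c)/((π/L)² + 1) = (1 + c(L/π)²)/(1 + (L/π)²). (Direct route, valid since c ≤ 0: Poincaré gives c∫u² ≥ c(L/π)²∫(u')², so a(u,u) ≥ (1 + c(L/π)²)∫(u')², while ||u||_{H^1}² ≤ (1 + (L/π)²)∫(u')²; dividing yields the same α.) With (π/L)² = π^2/9 and c = 0, the largest admissible constant is α = ((π/L)² + c)/((π/L)² + 1).
Simplifying, α = π^2/(9 + π^2).


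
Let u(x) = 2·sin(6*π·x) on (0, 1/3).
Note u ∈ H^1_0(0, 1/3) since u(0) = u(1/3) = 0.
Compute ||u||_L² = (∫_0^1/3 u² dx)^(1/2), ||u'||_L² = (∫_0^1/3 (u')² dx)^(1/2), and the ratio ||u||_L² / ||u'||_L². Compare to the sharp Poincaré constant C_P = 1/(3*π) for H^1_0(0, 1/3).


||u||_L² / ||u'||_L² = 1/(6*π) < C_P = 1/(3*π).

u(x) = 2·sin(6*π·x), so u'(x) = 12*π*cos(6*π*x).
Writing u(x) = A·sin(kπx/L) with A = 2 and k = 2, use ∫_0^L sin²(kπx/L) dx = L/2 and ∫_0^L cos²(kπx/L) dx = L/2.
u² = 4·sin²(6*π·x) and (u')² = 144*π^2·cos²(6*π·x), and each of sin², cos² integrates to L/2 = 1/6 over (0, 1/3).
∫_0^1/3 u² dx = 2/3, so ||u||_L² = sqrt(6)/3.
∫_0^1/3 (u')² dx = 24*π^2, so ||u'||_L² = 2*sqrt(6)*π.
Ratio ||u||_L² / ||u'||_L² = 1/(6*π).
Sharp Poincaré constant on H^1_0(0, 1/3) is C_P = L/π = 1/(3*π), achieved by sin(3*π·x).
This is the k = 2 harmonic; the ratio L/(kπ) is strictly less than C_P = L/π, consistent with the sharp inequality ||u||_L² ≤ C_P ||u'||_L².


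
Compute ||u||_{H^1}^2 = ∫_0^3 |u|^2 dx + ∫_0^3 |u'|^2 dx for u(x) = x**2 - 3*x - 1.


||u||_{H^1}^2 = 291/10

The H^1 norm (squared) on an interval (0, L) is
  ||u||_{H^1}^2 = ∫_0^L u(x)^2 dx + ∫_0^L u'(x)^2 dx.
Compute u'(x) = 2*x - 3.
Then u(x)^2 = x**4 - 6*x**3 + 7*x**2 + 6*x + 1 and u'(x)^2 = 4*x**2 - 12*x + 9.
Integrate each monomial from 0 to 3 using ∫_0^3 c·x^n dx = c·3^(n+1)/(n+1):
  ∫_0^3 u(x)^2 dx = ∫_0^3 (x^4 - 6*x^3 + 7*x^2 + 6*x + 1) dx. Term by term:
    ∫_0^3 x^4 dx = 243/5;  ∫_0^3 -6*x^3 dx = -243/2;  ∫_0^3 7*x^2 dx = 63;
    ∫_0^3 6*x dx = 27;  ∫_0^3 1 dx = 3.
  Sum: 243/5 − 243/2 + 63 + 27 + 3 = 201/10.
  ∫_0^3 u'(x)^2 dx = ∫_0^3 (4*x^2 - 12*x + 9) dx. Term by term:
    ∫_0^3 4*x^2 dx = 36;  ∫_0^3 -12*x dx = -54;  ∫_0^3 9 dx = 27.
  Sum: 36 − 54 + 27 = 9.
Adding: ||u||_{H^1}^2 = 201/10 + 9 = 291/10.


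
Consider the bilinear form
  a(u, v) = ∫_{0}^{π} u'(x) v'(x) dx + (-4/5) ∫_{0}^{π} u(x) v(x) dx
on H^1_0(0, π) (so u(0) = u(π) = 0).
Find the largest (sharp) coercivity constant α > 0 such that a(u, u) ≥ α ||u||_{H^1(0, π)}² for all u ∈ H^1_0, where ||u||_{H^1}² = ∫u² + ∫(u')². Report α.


α = 1/10

Coercivity of a(·,·) on H^1_0(0, π) means a(u, u) ≥ α ||u||_{H^1}² for every u ∈ H^1_0.
The interval has length L = π, and Poincaré/coercivity depend only on L. Here a(u, u) = ∫(u')² + (-4/5)·∫u².
Here c = -4/5 < 0 with |c| < (π/L)² = 1, so coercivity still holds. The condition a(u,u) ≥ α||u||_{H^1}² reads (1−α)∫(u')² ≥ (α−c)∫u². Any admissible α is ≤ 1 (rapidly oscillating u have ∫u²/∫(u')² → 0), and α = 1 would force 0 ≥ (1−c)∫u², impossible since c < 1; so 1−α > 0. By the sharp Poincaré inequality on H^1_0 of an interval of length L, ∫(u')² ≥ (π/L)²∫u² with equality for the first sine mode sin(π(x−x₀)/L) (x₀ the left endpoint), so the inequality holds for all u iff (1−α)(π/L)² ≥ α − c, i.e. α ≤ ((π/L)² + c)/((π/L)² + 1) = (1 + c(L/π)²)/(1 + (L/π)²). (Direct route, valid since c ≤ 0: Poincaré gives c∫u² ≥ c(L/π)²∫(u')², so a(u,u) ≥ (1 + c(L/π)²)∫(u')², while ||u||_{H^1}² ≤ (1 + (L/π)²)∫(u')²; dividing yields the same α.) With (π/L)² = 1 and c = -4/5, the largest admissible constant is α = ((π/L)² + c)/((π/L)² + 1).
Simplifying, α = 1/10.


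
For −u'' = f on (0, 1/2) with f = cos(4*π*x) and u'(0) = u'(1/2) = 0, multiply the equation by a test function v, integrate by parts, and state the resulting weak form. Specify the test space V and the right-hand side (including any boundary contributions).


V = H^1(0, 1/2) (no boundary constraint on v; u is determined up to an additive constant); weak form: ∫_0^1/2 u'v' dx = ∫_0^1/2 (cos(4*π*x)) v dx for all v ∈ V.

Multiply both sides by a test function v and integrate from 0 to 1/2:
  ∫_0^1/2 −u''(x) v(x) dx = ∫_0^1/2 f(x) v(x) dx.
Integrate the LHS by parts once:
  ∫_0^1/2 −u'' v dx = −[u'(x) v(x)]_0^1/2 + ∫_0^1/2 u'(x) v'(x) dx.
Thus ∫_0^1/2 u'(x) v'(x) dx = ∫_0^1/2 f(x) v(x) dx + [u'(x) v(x)]_0^1/2.
Choose V so that boundary terms are either known or forced to vanish.
u has homogeneous Neumann: u'(0) = u'(1/2) = 0. So [u' v]_0^1/2 = 0·v(1/2) − 0·v(0) = 0 for any v; take V = H^1(0, 1/2).
Weak formulation: find u (satisfying any essential BC) such that ∫_0^1/2 u'(x) v'(x) dx = ∫_0^1/2 f v dx for all v ∈ V (homogeneous Neumann, so boundary terms vanish).
Substituting f(x) = cos(4*π*x), the right-hand side is ∫_0^1/2 (cos(4*π*x)) v dx.
Compatibility check (pure Neumann): taking v ≡ 1 ∈ V gives 0 = ∫_0^1/2 f dx + (0) − (0), i.e. ∫_0^1/2 f dx must equal u'(0) − u'(1/2) = 0. Indeed ∫_0^1/2 (cos(4*π*x)) dx = 0, so the data are compatible. The solution is then unique only up to an additive constant (fix it e.g. by requiring ∫_0^1/2 u dx = 0).


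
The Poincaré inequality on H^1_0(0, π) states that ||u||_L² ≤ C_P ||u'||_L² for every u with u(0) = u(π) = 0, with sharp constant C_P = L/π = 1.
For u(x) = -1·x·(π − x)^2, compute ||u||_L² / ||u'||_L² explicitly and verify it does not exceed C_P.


||u||_L² / ||u'||_L² = sqrt(14)*π/14 < C_P = 1.

u(x) = -1·x·(π − x)^2, so u'(x) = (π - 3*x)*(x - π).
u(x) = -1·x·(π − x)^2 vanishes at x = 0 and x = π, so u ∈ H^1_0(0, π). Differentiate via the product rule and integrate the resulting polynomials term by term.
  ∫_0^π u² dx = ∫_0^π (x^6 - 4*π*x^5 + 6*π^2*x^4 - 4*π^3*x^3 + π^4*x^2) dx. Term by term:
    ∫_0^π x^6 dx = π^7/7;  ∫_0^π -4*π*x^5 dx = -2*π^7/3;  ∫_0^π 6*π^2*x^4 dx = 6*π^7/5;
    ∫_0^π -4*π^3*x^3 dx = -π^7;  ∫_0^π π^4*x^2 dx = π^7/3.
  Sum: π^7/7 − 2*π^7/3 + 6*π^7/5 − π^7 + π^7/3 = π^7/105.
  ∫_0^π (u')² dx = ∫_0^π (9*x^4 - 24*π*x^3 + 22*π^2*x^2 - 8*π^3*x + π^4) dx. Term by term:
    ∫_0^π 9*x^4 dx = 9*π^5/5;  ∫_0^π -24*π*x^3 dx = -6*π^5;  ∫_0^π 22*π^2*x^2 dx = 22*π^5/3;
    ∫_0^π -8*π^3*x dx = -4*π^5;  ∫_0^π π^4 dx = π^5.
  Sum: 9*π^5/5 − 6*π^5 + 22*π^5/3 − 4*π^5 + π^5 = 2*π^5/15.
∫_0^π u² dx = π^7/105, so ||u||_L² = sqrt(105)*π^(7/2)/105.
∫_0^π (u')² dx = 2*π^5/15, so ||u'||_L² = sqrt(30)*π^(5/2)/15.
Ratio ||u||_L² / ||u'||_L² = sqrt(14)*π/14.
Sharp Poincaré constant on H^1_0(0, π) is C_P = L/π = 1, achieved by sin(x).
A polynomial bump cannot attain the sharp Poincaré constant (only the first sine eigenfunction does), so the ratio is strictly less than C_P, consistent with ||u||_L² ≤ C_P ||u'||_L².


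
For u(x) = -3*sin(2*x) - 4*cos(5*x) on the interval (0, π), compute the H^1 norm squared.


||u||_{H^1(0,π)}^2 = -832/7 + 461*π/2

u'(x) = 20*sin(5*x) - 6*cos(2*x).
Expand u² and (u')² and integrate term by term on (0, π), using: for integers n ≥ 1, ∫_0^π sin²(nx) dx = ∫_0^π cos²(nx) dx = π/2; for n ≠ n', ∫_0^π sin(nx)sin(n'x) dx = ∫_0^π cos(nx)cos(n'x) dx = 0; and by product-to-sum, ∫_0^π sin(nx)cos(n'x) dx = ½∫_0^π [sin((n+n')x) + sin((n−n')x)] dx, which is 0 when n+n' is even and 2n/(n²−n'²) when n+n' is odd (it need not vanish on (0, π)).
  u² squared terms: (-4)²·∫cos(5x)² dx = 16·π/2 = 8*π;  (-3)²·∫sin(2x)² dx = 9·π/2 = 9*π/2.
  u² cross terms: 2·(-4)·(-3)·∫cos(5x)·sin(2x) dx = 24·(-4/21) = -32/7.
  So ∫_0^π u² dx = 8*π + 9*π/2 − 32/7 = -32/7 + 25*π/2.
  (u')² squared terms: (-6)²·∫cos(2x)² dx = 36·π/2 = 18*π;  (20)²·∫sin(5x)² dx = 400·π/2 = 200*π.
  (u')² cross terms: 2·(-6)·(20)·∫cos(2x)·sin(5x) dx = -240·(10/21) = -800/7.
  So ∫_0^π (u')² dx = 18*π + 200*π − 800/7 = -800/7 + 218*π.
||u||_{H^1}^2 = (-32/7 + 25*π/2) + (-800/7 + 218*π) = -832/7 + 461*π/2.


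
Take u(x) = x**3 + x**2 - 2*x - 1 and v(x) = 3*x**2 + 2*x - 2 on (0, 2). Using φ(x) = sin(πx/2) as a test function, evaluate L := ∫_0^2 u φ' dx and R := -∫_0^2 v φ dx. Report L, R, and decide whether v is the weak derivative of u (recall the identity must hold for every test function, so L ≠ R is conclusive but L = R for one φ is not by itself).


LHS = -24/π + 96/π^3, RHS = -24/π + 96/π^3. Yes, v = u' weakly.

u(x) = x**3 + x**2 - 2*x - 1, classical derivative u'(x) = 3*x**2 + 2*x - 2.
φ(x) = sin(πx/2), so φ'(x) = π*cos(π*x/2)/2.
Note φ(0) = φ(2) = 0, so the boundary term u·φ vanishes.
LHS = ∫_0^2 u(x) φ'(x) dx = ∫_0^2 (π*x^3*cos(π*x/2)/2 + π*x^2*cos(π*x/2)/2 - π*x*cos(π*x/2) - π*cos(π*x/2)/2) dx. Term by term:
  ∫_0^2 -π*cos(π*x/2)/2 dx = 0;  ∫_0^2 π*x^2*cos(π*x/2)/2 dx = -8/π;  ∫_0^2 π*x^3*cos(π*x/2)/2 dx = -24/π + 96/π^3;
  ∫_0^2 -π*x*cos(π*x/2) dx = 8/π.
Sum: 0 − 8/π + -24/π + 96/π^3 + 8/π = -24/π + 96/π^3.
So LHS = -24/π + 96/π^3.
∫_0^2 v(x) φ(x) dx = ∫_0^2 (3*x^2*sin(π*x/2) + 2*x*sin(π*x/2) - 2*sin(π*x/2)) dx. Term by term:
  ∫_0^2 -2*sin(π*x/2) dx = -8/π;  ∫_0^2 2*x*sin(π*x/2) dx = 8/π;  ∫_0^2 3*x^2*sin(π*x/2) dx = -96/π^3 + 24/π.
Sum: -8/π + 8/π + -96/π^3 + 24/π = -96/π^3 + 24/π.
So RHS = -∫_0^2 v(x) φ(x) dx = -24/π + 96/π^3.
LHS = RHS, so the identity holds for this test φ.
Moreover u is smooth here and v(x) = u'(x) = 3*x**2 + 2*x - 2 pointwise, so the identity holds for every test function. Hence v is the weak derivative of u.


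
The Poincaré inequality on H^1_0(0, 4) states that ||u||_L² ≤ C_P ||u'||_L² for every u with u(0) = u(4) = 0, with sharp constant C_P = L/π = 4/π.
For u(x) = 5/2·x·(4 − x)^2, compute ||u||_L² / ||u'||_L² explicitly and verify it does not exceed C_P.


||u||_L² / ||u'||_L² = 2*sqrt(14)/7 < C_P = 4/π.

u(x) = 5/2·x·(4 − x)^2, so u'(x) = 5*(x/2 - 2)*(3*x - 4).
u(x) = 5/2·x·(4 − x)^2 vanishes at x = 0 and x = 4, so u ∈ H^1_0(0, 4). Differentiate via the product rule and integrate the resulting polynomials term by term.
  ∫_0^4 u² dx = ∫_0^4 (25*x^6/4 - 100*x^5 + 600*x^4 - 1600*x^3 + 1600*x^2) dx. Term by term:
    ∫_0^4 25*x^6/4 dx = 102400/7;  ∫_0^4 -100*x^5 dx = -204800/3;  ∫_0^4 600*x^4 dx = 122880;
    ∫_0^4 -1600*x^3 dx = -102400;  ∫_0^4 1600*x^2 dx = 102400/3.
  Sum: 102400/7 − 204800/3 + 122880 − 102400 + 102400/3 = 20480/21.
  ∫_0^4 (u')² dx = ∫_0^4 (225*x^4/4 - 600*x^3 + 2200*x^2 - 3200*x + 1600) dx. Term by term:
    ∫_0^4 225*x^4/4 dx = 11520;  ∫_0^4 -600*x^3 dx = -38400;  ∫_0^4 2200*x^2 dx = 140800/3;
    ∫_0^4 -3200*x dx = -25600;  ∫_0^4 1600 dx = 6400.
  Sum: 11520 − 38400 + 140800/3 − 25600 + 6400 = 2560/3.
∫_0^4 u² dx = 20480/21, so ||u||_L² = 64*sqrt(105)/21.
∫_0^4 (u')² dx = 2560/3, so ||u'||_L² = 16*sqrt(30)/3.
Ratio ||u||_L² / ||u'||_L² = 2*sqrt(14)/7.
Sharp Poincaré constant on H^1_0(0, 4) is C_P = L/π = 4/π, achieved by sin(π/4·x).
A polynomial bump cannot attain the sharp Poincaré constant (only the first sine eigenfunction does), so the ratio is strictly less than C_P, consistent with ||u||_L² ≤ C_P ||u'||_L².


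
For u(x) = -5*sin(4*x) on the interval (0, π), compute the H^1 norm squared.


||u||_{H^1(0,π)}^2 = 425*π/2

u'(x) = -20*cos(4*x).
Expand u² and (u')² and integrate term by term on (0, π), using: for integers n ≥ 1, ∫_0^π sin²(nx) dx = ∫_0^π cos²(nx) dx = π/2; for n ≠ n', ∫_0^π sin(nx)sin(n'x) dx = ∫_0^π cos(nx)cos(n'x) dx = 0; and by product-to-sum, ∫_0^π sin(nx)cos(n'x) dx = ½∫_0^π [sin((n+n')x) + sin((n−n')x)] dx, which is 0 when n+n' is even and 2n/(n²−n'²) when n+n' is odd (it need not vanish on (0, π)).
  u² squared terms: (-5)²·∫sin(4x)² dx = 25·π/2 = 25*π/2.
  So ∫_0^π u² dx = 25*π/2.
  (u')² squared terms: (-20)²·∫cos(4x)² dx = 400·π/2 = 200*π.
  So ∫_0^π (u')² dx = 200*π.
||u||_{H^1}^2 = (25*π/2) + (200*π) = 425*π/2.


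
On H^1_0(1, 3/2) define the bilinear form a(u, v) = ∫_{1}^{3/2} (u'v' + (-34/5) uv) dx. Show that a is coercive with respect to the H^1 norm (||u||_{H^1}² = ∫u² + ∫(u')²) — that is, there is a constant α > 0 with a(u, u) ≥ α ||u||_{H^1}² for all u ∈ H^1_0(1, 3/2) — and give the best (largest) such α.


α = 2*(-17 + 10*π^2)/(5*(1 + 4*π^2))

Coercivity of a(·,·) on H^1_0(1, 3/2) means a(u, u) ≥ α ||u||_{H^1}² for every u ∈ H^1_0.
The interval has length L = 1/2, and Poincaré/coercivity depend only on L. Here a(u, u) = ∫(u')² + (-34/5)·∫u².
Here c = -34/5 < 0 with |c| < (π/L)² = 4*π^2, so coercivity still holds. The condition a(u,u) ≥ α||u||_{H^1}² reads (1−α)∫(u')² ≥ (α−c)∫u². Any admissible α is ≤ 1 (rapidly oscillating u have ∫u²/∫(u')² → 0), and α = 1 would force 0 ≥ (1−c)∫u², impossible since c < 1; so 1−α > 0. By the sharp Poincaré inequality on H^1_0 of an interval of length L, ∫(u')² ≥ (π/L)²∫u² with equality for the first sine mode sin(π(x−x₀)/L) (x₀ the left endpoint), so the inequality holds for all u iff (1−α)(π/L)² ≥ α − c, i.e. α ≤ ((π/L)² + c)/((π/L)² + 1) = (1 + c(L/π)²)/(1 + (L/π)²). (Direct route, valid since c ≤ 0: Poincaré gives c∫u² ≥ c(L/π)²∫(u')², so a(u,u) ≥ (1 + c(L/π)²)∫(u')², while ||u||_{H^1}² ≤ (1 + (L/π)²)∫(u')²; dividing yields the same α.) With (π/L)² = 4*π^2 and c = -34/5, the largest admissible constant is α = ((π/L)² + c)/((π/L)² + 1).
Simplifying, α = 2*(-17 + 10*π^2)/(5*(1 + 4*π^2)).


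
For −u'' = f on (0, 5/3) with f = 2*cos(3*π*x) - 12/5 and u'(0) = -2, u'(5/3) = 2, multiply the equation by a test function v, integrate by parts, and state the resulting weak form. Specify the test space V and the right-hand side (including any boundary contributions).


V = H^1(0, 5/3) (v unrestricted at boundary; u is determined up to an additive constant); weak form: ∫_0^5/3 u'v' dx = ∫_0^5/3 (2*cos(3*π*x) - 12/5) v dx + 2·v(5/3) + 2·v(0) for all v ∈ V.

Multiply both sides by a test function v and integrate from 0 to 5/3:
  ∫_0^5/3 −u''(x) v(x) dx = ∫_0^5/3 f(x) v(x) dx.
Integrate the LHS by parts once:
  ∫_0^5/3 −u'' v dx = −[u'(x) v(x)]_0^5/3 + ∫_0^5/3 u'(x) v'(x) dx.
Thus ∫_0^5/3 u'(x) v'(x) dx = ∫_0^5/3 f(x) v(x) dx + [u'(x) v(x)]_0^5/3.
Choose V so that boundary terms are either known or forced to vanish.
u has inhomogeneous Neumann u'(0) = -2, u'(5/3) = 2. [u' v]_0^5/3 = (2)·v(5/3) − (-2)·v(0) = 2·v(5/3) + 2·v(0). Take V = H^1(0, 5/3); boundary term becomes part of RHS.
Weak formulation: find u (satisfying any essential BC) such that ∫_0^5/3 u'(x) v'(x) dx = ∫_0^5/3 f v dx + 2·v(5/3) + 2·v(0) for all v ∈ V (Neumann data are natural BCs: they enter the RHS as boundary terms).
Substituting f(x) = 2*cos(3*π*x) - 12/5, the right-hand side is ∫_0^5/3 (2*cos(3*π*x) - 12/5) v dx + 2·v(5/3) + 2·v(0).
Compatibility check (pure Neumann): taking v ≡ 1 ∈ V gives 0 = ∫_0^5/3 f dx + (2) − (-2), i.e. ∫_0^5/3 f dx must equal u'(0) − u'(5/3) = -4. Indeed ∫_0^5/3 (2*cos(3*π*x) - 12/5) dx = -4, so the data are compatible. The solution is then unique only up to an additive constant (fix it e.g. by requiring ∫_0^5/3 u dx = 0).


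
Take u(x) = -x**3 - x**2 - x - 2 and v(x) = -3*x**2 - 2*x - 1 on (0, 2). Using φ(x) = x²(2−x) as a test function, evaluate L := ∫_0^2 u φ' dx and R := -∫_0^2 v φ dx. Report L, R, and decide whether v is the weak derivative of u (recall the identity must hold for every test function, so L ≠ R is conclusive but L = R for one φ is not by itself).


LHS = 164/15, RHS = 164/15. Yes, v = u' weakly.

u(x) = -x**3 - x**2 - x - 2, classical derivative u'(x) = -3*x**2 - 2*x - 1.
φ(x) = x²(2−x), so φ'(x) = x*(4 - 3*x).
Note φ(0) = φ(2) = 0, so the boundary term u·φ vanishes.
LHS = ∫_0^2 u(x) φ'(x) dx = ∫_0^2 (3*x^5 - x^4 - x^3 + 2*x^2 - 8*x) dx. Term by term:
  ∫_0^2 3*x^5 dx = 32;  ∫_0^2 -x^4 dx = -32/5;  ∫_0^2 -x^3 dx = -4;
  ∫_0^2 2*x^2 dx = 16/3;  ∫_0^2 -8*x dx = -16.
Sum: 32 − 32/5 − 4 + 16/3 − 16 = 164/15.
So LHS = 164/15.
∫_0^2 v(x) φ(x) dx = ∫_0^2 (3*x^5 - 4*x^4 - 3*x^3 - 2*x^2) dx. Term by term:
  ∫_0^2 3*x^5 dx = 32;  ∫_0^2 -4*x^4 dx = -128/5;  ∫_0^2 -3*x^3 dx = -12;
  ∫_0^2 -2*x^2 dx = -16/3.
Sum: 32 − 128/5 − 12 − 16/3 = -164/15.
So RHS = -∫_0^2 v(x) φ(x) dx = 164/15.
LHS = RHS, so the identity holds for this test φ.
Moreover u is smooth here and v(x) = u'(x) = -3*x**2 - 2*x - 1 pointwise, so the identity holds for every test function. Hence v is the weak derivative of u.


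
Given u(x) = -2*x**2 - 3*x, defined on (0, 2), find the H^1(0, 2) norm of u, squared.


||u||_{H^1}^2 = 3094/15

The H^1 norm (squared) on an interval (0, L) is
  ||u||_{H^1}^2 = ∫_0^L u(x)^2 dx + ∫_0^L u'(x)^2 dx.
Compute u'(x) = -4*x - 3.
Then u(x)^2 = 4*x**4 + 12*x**3 + 9*x**2 and u'(x)^2 = 16*x**2 + 24*x + 9.
Integrate each monomial from 0 to 2 using ∫_0^2 c·x^n dx = c·2^(n+1)/(n+1):
  ∫_0^2 u(x)^2 dx = ∫_0^2 (4*x^4 + 12*x^3 + 9*x^2) dx. Term by term:
    ∫_0^2 4*x^4 dx = 128/5;  ∫_0^2 12*x^3 dx = 48;  ∫_0^2 9*x^2 dx = 24.
  Sum: 128/5 + 48 + 24 = 488/5.
  ∫_0^2 u'(x)^2 dx = ∫_0^2 (16*x^2 + 24*x + 9) dx. Term by term:
    ∫_0^2 16*x^2 dx = 128/3;  ∫_0^2 24*x dx = 48;  ∫_0^2 9 dx = 18.
  Sum: 128/3 + 48 + 18 = 326/3.
Adding: ||u||_{H^1}^2 = 488/5 + 326/3 = 3094/15.


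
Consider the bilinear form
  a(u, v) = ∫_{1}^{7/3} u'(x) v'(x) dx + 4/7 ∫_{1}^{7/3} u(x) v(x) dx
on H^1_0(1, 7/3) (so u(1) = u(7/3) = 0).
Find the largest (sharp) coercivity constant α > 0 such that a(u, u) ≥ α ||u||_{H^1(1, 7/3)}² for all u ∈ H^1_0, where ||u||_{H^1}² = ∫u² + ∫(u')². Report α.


α = (64 + 63*π^2)/(7*(16 + 9*π^2))

Coercivity of a(·,·) on H^1_0(1, 7/3) means a(u, u) ≥ α ||u||_{H^1}² for every u ∈ H^1_0.
The interval has length L = 4/3, and Poincaré/coercivity depend only on L. Here a(u, u) = ∫(u')² + (4/7)·∫u².
Here 0 < c = 4/7 < 1. The condition a(u,u) ≥ α||u||_{H^1}² reads (1−α)∫(u')² ≥ (α−c)∫u². Any admissible α is ≤ 1 (rapidly oscillating u have ∫u²/∫(u')² → 0), and α = 1 would force 0 ≥ (1−c)∫u², impossible since c < 1; so 1−α > 0. By the sharp Poincaré inequality on H^1_0 of an interval of length L, ∫(u')² ≥ (π/L)²∫u² with equality for the first sine mode sin(π(x−x₀)/L) (x₀ the left endpoint), so the inequality holds for all u iff (1−α)(π/L)² ≥ α − c, i.e. α ≤ ((π/L)² + c)/((π/L)² + 1) = (1 + c(L/π)²)/(1 + (L/π)²). With (π/L)² = 9*π^2/16 and c = 4/7, the largest admissible constant is α = ((π/L)² + c)/((π/L)² + 1).
Simplifying, α = (64 + 63*π^2)/(7*(16 + 9*π^2)).


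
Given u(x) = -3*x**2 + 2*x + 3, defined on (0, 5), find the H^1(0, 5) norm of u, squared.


||u||_{H^1}^2 = 13745/3

The H^1 norm (squared) on an interval (0, L) is
  ||u||_{H^1}^2 = ∫_0^L u(x)^2 dx + ∫_0^L u'(x)^2 dx.
Compute u'(x) = 2 - 6*x.
Then u(x)^2 = 9*x**4 - 12*x**3 - 14*x**2 + 12*x + 9 and u'(x)^2 = 36*x**2 - 24*x + 4.
Integrate each monomial from 0 to 5 using ∫_0^5 c·x^n dx = c·5^(n+1)/(n+1):
  ∫_0^5 u(x)^2 dx = ∫_0^5 (9*x^4 - 12*x^3 - 14*x^2 + 12*x + 9) dx. Term by term:
    ∫_0^5 9*x^4 dx = 5625;  ∫_0^5 -12*x^3 dx = -1875;  ∫_0^5 -14*x^2 dx = -1750/3;
    ∫_0^5 12*x dx = 150;  ∫_0^5 9 dx = 45.
  Sum: 5625 − 1875 − 1750/3 + 150 + 45 = 10085/3.
  ∫_0^5 u'(x)^2 dx = ∫_0^5 (36*x^2 - 24*x + 4) dx. Term by term:
    ∫_0^5 36*x^2 dx = 1500;  ∫_0^5 -24*x dx = -300;  ∫_0^5 4 dx = 20.
  Sum: 1500 − 300 + 20 = 1220.
Adding: ||u||_{H^1}^2 = 10085/3 + 1220 = 13745/3.


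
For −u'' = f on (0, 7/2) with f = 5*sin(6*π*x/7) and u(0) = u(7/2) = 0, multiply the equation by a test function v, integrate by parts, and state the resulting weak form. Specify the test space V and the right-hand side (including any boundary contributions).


V = H^1_0(0, 7/2) (so v(0) = v(7/2) = 0); weak form: ∫_0^7/2 u'v' dx = ∫_0^7/2 (5*sin(6*π*x/7)) v dx for all v ∈ V.

Multiply both sides by a test function v and integrate from 0 to 7/2:
  ∫_0^7/2 −u''(x) v(x) dx = ∫_0^7/2 f(x) v(x) dx.
Integrate the LHS by parts once:
  ∫_0^7/2 −u'' v dx = −[u'(x) v(x)]_0^7/2 + ∫_0^7/2 u'(x) v'(x) dx.
Thus ∫_0^7/2 u'(x) v'(x) dx = ∫_0^7/2 f(x) v(x) dx + [u'(x) v(x)]_0^7/2.
Choose V so that boundary terms are either known or forced to vanish.
u is Dirichlet: u(0) = u(7/2) = 0. Let V = H^1_0(0, 7/2); then v(0) = v(7/2) = 0, and [u' v]_0^7/2 = 0.
Weak formulation: find u (satisfying any essential BC) such that ∫_0^7/2 u'(x) v'(x) dx = ∫_0^7/2 f v dx for all v ∈ V.
Substituting f(x) = 5*sin(6*π*x/7), the right-hand side is ∫_0^7/2 (5*sin(6*π*x/7)) v dx.


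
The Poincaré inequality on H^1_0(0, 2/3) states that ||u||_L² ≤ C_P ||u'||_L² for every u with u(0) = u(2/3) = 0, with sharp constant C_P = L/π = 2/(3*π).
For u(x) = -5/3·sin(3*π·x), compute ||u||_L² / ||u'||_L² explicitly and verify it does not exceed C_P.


||u||_L² / ||u'||_L² = 1/(3*π) < C_P = 2/(3*π).

u(x) = -5/3·sin(3*π·x), so u'(x) = -5*π*cos(3*π*x).
Writing u(x) = A·sin(kπx/L) with A = -5/3 and k = 2, use ∫_0^L sin²(kπx/L) dx = L/2 and ∫_0^L cos²(kπx/L) dx = L/2.
u² = 25/9·sin²(3*π·x) and (u')² = 25*π^2·cos²(3*π·x), and each of sin², cos² integrates to L/2 = 1/3 over (0, 2/3).
∫_0^2/3 u² dx = 25/27, so ||u||_L² = 5*sqrt(3)/9.
∫_0^2/3 (u')² dx = 25*π^2/3, so ||u'||_L² = 5*sqrt(3)*π/3.
Ratio ||u||_L² / ||u'||_L² = 1/(3*π).
Sharp Poincaré constant on H^1_0(0, 2/3) is C_P = L/π = 2/(3*π), achieved by sin(3*π/2·x).
This is the k = 2 harmonic; the ratio L/(kπ) is strictly less than C_P = L/π, consistent with the sharp inequality ||u||_L² ≤ C_P ||u'||_L².


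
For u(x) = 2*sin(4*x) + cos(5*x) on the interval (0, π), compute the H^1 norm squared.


||u||_{H^1(0,π)}^2 = -832/9 + 47*π

u'(x) = -5*sin(5*x) + 8*cos(4*x).
Expand u² and (u')² and integrate term by term on (0, π), using: for integers n ≥ 1, ∫_0^π sin²(nx) dx = ∫_0^π cos²(nx) dx = π/2; for n ≠ n', ∫_0^π sin(nx)sin(n'x) dx = ∫_0^π cos(nx)cos(n'x) dx = 0; and by product-to-sum, ∫_0^π sin(nx)cos(n'x) dx = ½∫_0^π [sin((n+n')x) + sin((n−n')x)] dx, which is 0 when n+n' is even and 2n/(n²−n'²) when n+n' is odd (it need not vanish on (0, π)).
  u² squared terms: (2)²·∫sin(4x)² dx = 4·π/2 = 2*π;  (1)²·∫cos(5x)² dx = 1·π/2 = π/2.
  u² cross terms: 2·(2)·(1)·∫sin(4x)·cos(5x) dx = 4·(-8/9) = -32/9.
  So ∫_0^π u² dx = 2*π + π/2 − 32/9 = -32/9 + 5*π/2.
  (u')² squared terms: (-5)²·∫sin(5x)² dx = 25·π/2 = 25*π/2;  (8)²·∫cos(4x)² dx = 64·π/2 = 32*π.
  (u')² cross terms: 2·(-5)·(8)·∫sin(5x)·cos(4x) dx = -80·(10/9) = -800/9.
  So ∫_0^π (u')² dx = 25*π/2 + 32*π − 800/9 = -800/9 + 89*π/2.
||u||_{H^1}^2 = (-32/9 + 5*π/2) + (-800/9 + 89*π/2) = -832/9 + 47*π.


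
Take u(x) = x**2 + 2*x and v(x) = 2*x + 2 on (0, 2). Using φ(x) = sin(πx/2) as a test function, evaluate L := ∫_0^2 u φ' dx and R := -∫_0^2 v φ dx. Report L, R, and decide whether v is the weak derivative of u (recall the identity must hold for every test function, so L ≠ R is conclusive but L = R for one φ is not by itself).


LHS = -16/π, RHS = -16/π. Yes, v = u' weakly.

u(x) = x**2 + 2*x, classical derivative u'(x) = 2*x + 2.
φ(x) = sin(πx/2), so φ'(x) = π*cos(π*x/2)/2.
Note φ(0) = φ(2) = 0, so the boundary term u·φ vanishes.
LHS = ∫_0^2 u(x) φ'(x) dx = ∫_0^2 (π*x^2*cos(π*x/2)/2 + π*x*cos(π*x/2)) dx. Term by term:
  ∫_0^2 π*x*cos(π*x/2) dx = -8/π;  ∫_0^2 π*x^2*cos(π*x/2)/2 dx = -8/π.
Sum: -8/π − 8/π = -16/π.
So LHS = -16/π.
∫_0^2 v(x) φ(x) dx = ∫_0^2 (2*x*sin(π*x/2) + 2*sin(π*x/2)) dx. Term by term:
  ∫_0^2 2*sin(π*x/2) dx = 8/π;  ∫_0^2 2*x*sin(π*x/2) dx = 8/π.
Sum: 8/π + 8/π = 16/π.
So RHS = -∫_0^2 v(x) φ(x) dx = -16/π.
LHS = RHS, so the identity holds for this test φ.
Moreover u is smooth here and v(x) = u'(x) = 2*x + 2 pointwise, so the identity holds for every test function. Hence v is the weak derivative of u.


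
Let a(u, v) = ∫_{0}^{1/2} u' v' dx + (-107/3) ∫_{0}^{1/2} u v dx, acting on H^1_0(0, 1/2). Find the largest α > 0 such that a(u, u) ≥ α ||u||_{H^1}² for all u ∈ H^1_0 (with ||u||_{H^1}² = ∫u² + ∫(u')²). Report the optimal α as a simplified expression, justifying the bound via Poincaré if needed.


α = (-107 + 12*π^2)/(3*(1 + 4*π^2))

Coercivity of a(·,·) on H^1_0(0, 1/2) means a(u, u) ≥ α ||u||_{H^1}² for every u ∈ H^1_0.
The interval has length L = 1/2, and Poincaré/coercivity depend only on L. Here a(u, u) = ∫(u')² + (-107/3)·∫u².
Here c = -107/3 < 0 with |c| < (π/L)² = 4*π^2, so coercivity still holds. The condition a(u,u) ≥ α||u||_{H^1}² reads (1−α)∫(u')² ≥ (α−c)∫u². Any admissible α is ≤ 1 (rapidly oscillating u have ∫u²/∫(u')² → 0), and α = 1 would force 0 ≥ (1−c)∫u², impossible since c < 1; so 1−α > 0. By the sharp Poincaré inequality on H^1_0 of an interval of length L, ∫(u')² ≥ (π/L)²∫u² with equality for the first sine mode sin(π(x−x₀)/L) (x₀ the left endpoint), so the inequality holds for all u iff (1−α)(π/L)² ≥ α − c, i.e. α ≤ ((π/L)² + c)/((π/L)² + 1) = (1 + c(L/π)²)/(1 + (L/π)²). (Direct route, valid since c ≤ 0: Poincaré gives c∫u² ≥ c(L/π)²∫(u')², so a(u,u) ≥ (1 + c(L/π)²)∫(u')², while ||u||_{H^1}² ≤ (1 + (L/π)²)∫(u')²; dividing yields the same α.) With (π/L)² = 4*π^2 and c = -107/3, the largest admissible constant is α = ((π/L)² + c)/((π/L)² + 1).
Simplifying, α = (-107 + 12*π^2)/(3*(1 + 4*π^2)).
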